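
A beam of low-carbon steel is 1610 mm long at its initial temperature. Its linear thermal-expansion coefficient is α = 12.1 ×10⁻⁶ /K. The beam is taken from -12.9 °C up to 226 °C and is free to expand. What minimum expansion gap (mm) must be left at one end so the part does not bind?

ΔT = 226 − (-12.9) = 238.9 K.
ΔL = α·L₀·ΔT = 12.1×10⁻⁶ × 1610 mm × 238.9 K = 4.65 mm.

4.65 mm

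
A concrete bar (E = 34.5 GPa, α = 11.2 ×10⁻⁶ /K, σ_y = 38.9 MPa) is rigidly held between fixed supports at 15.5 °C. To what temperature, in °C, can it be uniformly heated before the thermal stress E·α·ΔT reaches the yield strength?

116 °C

E·α·ΔT = 38.90 MPa ⇒ ΔT = 38.90 / (34.50×10³ × 11.2×10⁻⁶) = 100.7 K.
T = 15.5 + 100.7 = 116.2 °C.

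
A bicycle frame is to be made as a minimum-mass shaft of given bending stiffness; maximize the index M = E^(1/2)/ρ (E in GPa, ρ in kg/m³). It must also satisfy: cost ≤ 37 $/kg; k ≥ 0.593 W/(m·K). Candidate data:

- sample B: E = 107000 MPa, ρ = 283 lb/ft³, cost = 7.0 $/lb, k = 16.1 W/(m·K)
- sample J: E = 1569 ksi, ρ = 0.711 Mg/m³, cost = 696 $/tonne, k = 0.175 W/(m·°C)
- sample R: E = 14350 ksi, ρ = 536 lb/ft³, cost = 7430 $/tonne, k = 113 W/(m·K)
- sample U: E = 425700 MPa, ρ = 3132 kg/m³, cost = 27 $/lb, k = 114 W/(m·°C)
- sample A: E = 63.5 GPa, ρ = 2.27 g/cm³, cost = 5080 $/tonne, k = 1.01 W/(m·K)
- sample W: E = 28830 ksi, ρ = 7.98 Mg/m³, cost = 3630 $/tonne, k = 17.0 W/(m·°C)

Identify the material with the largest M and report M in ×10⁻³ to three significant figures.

Screen on constraints: cost ≤ 37 $/kg; k ≥ 0.593 W/(m·K). Survivors: sample B, sample R, sample A, sample W.
Convert each candidate to consistent units, then evaluate M:
  sample B: E = 107.0 GPa, ρ = 4533 kg/m³
  sample R: E = 98.94 GPa, ρ = 8586 kg/m³
  sample A: E = 63.50 GPa, ρ = 2270 kg/m³
  sample W: E = 198.8 GPa, ρ = 7980 kg/m³
  sample A: M = 3.51×10⁻³
  sample B: M = 2.28×10⁻³
  sample W: M = 1.77×10⁻³
  sample R: M = 1.16×10⁻³
Sample A ranks first.

sample A, M = 3.51×10⁻³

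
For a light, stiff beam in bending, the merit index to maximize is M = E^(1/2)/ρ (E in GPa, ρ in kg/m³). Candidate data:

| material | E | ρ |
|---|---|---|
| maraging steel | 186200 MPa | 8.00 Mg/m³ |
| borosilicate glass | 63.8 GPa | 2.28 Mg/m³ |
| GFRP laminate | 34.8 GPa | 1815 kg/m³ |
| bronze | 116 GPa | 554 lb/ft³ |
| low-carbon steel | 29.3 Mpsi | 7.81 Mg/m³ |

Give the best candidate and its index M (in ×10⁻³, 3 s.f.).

borosilicate glass, M = 3.50×10⁻³

Convert each candidate to consistent units, then evaluate M:
  maraging steel: E = 186.2 GPa, ρ = 8000 kg/m³
  borosilicate glass: E = 63.80 GPa, ρ = 2280 kg/m³
  GFRP laminate: E = 34.80 GPa, ρ = 1815 kg/m³
  bronze: E = 116.0 GPa, ρ = 8874 kg/m³
  low-carbon steel: E = 202.0 GPa, ρ = 7810 kg/m³
  borosilicate glass: M = 3.50×10⁻³
  GFRP laminate: M = 3.25×10⁻³
  low-carbon steel: M = 1.82×10⁻³
  maraging steel: M = 1.71×10⁻³
  bronze: M = 1.21×10⁻³
Borosilicate glass ranks first.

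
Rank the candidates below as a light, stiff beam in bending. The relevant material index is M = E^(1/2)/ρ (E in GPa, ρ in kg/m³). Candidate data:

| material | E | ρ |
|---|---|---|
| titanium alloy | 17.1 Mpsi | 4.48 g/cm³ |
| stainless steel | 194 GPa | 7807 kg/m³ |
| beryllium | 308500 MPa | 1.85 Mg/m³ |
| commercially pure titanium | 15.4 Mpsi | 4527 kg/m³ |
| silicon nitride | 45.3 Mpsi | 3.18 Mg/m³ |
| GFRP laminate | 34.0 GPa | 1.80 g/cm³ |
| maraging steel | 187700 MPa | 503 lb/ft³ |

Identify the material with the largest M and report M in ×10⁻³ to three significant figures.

beryllium, M = 9.49×10⁻³

Convert each candidate to consistent units, then evaluate M:
  titanium alloy: E = 117.9 GPa, ρ = 4480 kg/m³
  stainless steel: E = 194.0 GPa, ρ = 7807 kg/m³
  beryllium: E = 308.5 GPa, ρ = 1850 kg/m³
  commercially pure titanium: E = 106.2 GPa, ρ = 4527 kg/m³
  silicon nitride: E = 312.3 GPa, ρ = 3180 kg/m³
  GFRP laminate: E = 34.00 GPa, ρ = 1800 kg/m³
  maraging steel: E = 187.7 GPa, ρ = 8057 kg/m³
  beryllium: M = 9.49×10⁻³
  silicon nitride: M = 5.56×10⁻³
  GFRP laminate: M = 3.24×10⁻³
  titanium alloy: M = 2.42×10⁻³
  commercially pure titanium: M = 2.28×10⁻³
  stainless steel: M = 1.78×10⁻³
  maraging steel: M = 1.70×10⁻³
Highest index: beryllium.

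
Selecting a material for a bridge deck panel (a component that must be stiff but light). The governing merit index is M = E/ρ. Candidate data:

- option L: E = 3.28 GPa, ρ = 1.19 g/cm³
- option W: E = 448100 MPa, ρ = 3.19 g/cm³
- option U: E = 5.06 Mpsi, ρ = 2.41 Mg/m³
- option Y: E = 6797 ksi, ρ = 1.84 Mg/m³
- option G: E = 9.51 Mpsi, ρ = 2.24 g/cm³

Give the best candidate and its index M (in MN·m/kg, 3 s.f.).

Putting every candidate on a common basis:
  option L: E = 3.280 GPa, ρ = 1190 kg/m³
  option W: E = 448.1 GPa, ρ = 3190 kg/m³
  option U: E = 34.89 GPa, ρ = 2410 kg/m³
  option Y: E = 46.86 GPa, ρ = 1840 kg/m³
  option G: E = 65.57 GPa, ρ = 2240 kg/m³
  option W: M = 140 MN·m/kg
  option G: M = 29.3 MN·m/kg
  option Y: M = 25.5 MN·m/kg
  option U: M = 14.5 MN·m/kg
  option L: M = 2.76 MN·m/kg
The maximum is for option W.

option W, M = 140 MN·m/kg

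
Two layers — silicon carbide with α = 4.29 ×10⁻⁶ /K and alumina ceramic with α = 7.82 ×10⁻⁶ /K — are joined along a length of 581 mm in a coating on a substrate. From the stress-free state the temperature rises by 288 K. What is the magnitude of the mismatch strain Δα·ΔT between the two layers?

Δα = |4.29 − 7.82|×10⁻⁶/K = 3.53×10⁻⁶/K.
Mismatch strain = Δα·ΔT = 3.53×10⁻⁶ × 288.0 = 1.02×10⁻³.

1.02×10⁻³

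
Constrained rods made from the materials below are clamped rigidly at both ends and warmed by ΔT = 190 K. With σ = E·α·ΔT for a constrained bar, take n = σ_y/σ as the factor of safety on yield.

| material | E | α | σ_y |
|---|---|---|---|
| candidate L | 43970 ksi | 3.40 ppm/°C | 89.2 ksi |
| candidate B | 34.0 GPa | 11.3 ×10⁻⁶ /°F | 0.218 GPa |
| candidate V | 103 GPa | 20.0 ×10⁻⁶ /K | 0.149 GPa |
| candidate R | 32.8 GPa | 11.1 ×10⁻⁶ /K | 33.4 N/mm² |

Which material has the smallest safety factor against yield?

Per material, after unit conversion:
  candidate L: E = 303.2, α = 3.40, σ_y = 615.0 → σ = 196 MPa, n = 3.14
  candidate B: E = 34.00, α = 20.3, σ_y = 218.0 → σ = 131 MPa, n = 1.66
  candidate V: E = 103.0, α = 20.0, σ_y = 149.0 → σ = 391 MPa, n = 0.381
  candidate R: E = 32.80, α = 11.1, σ_y = 33.40 → σ = 69.2 MPa, n = 0.483
Candidate V has the lowest safety factor, n = 0.381.

candidate V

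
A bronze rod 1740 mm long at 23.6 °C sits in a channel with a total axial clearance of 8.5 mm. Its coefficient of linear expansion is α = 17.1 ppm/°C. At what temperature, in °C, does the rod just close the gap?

309 °C

α·L₀·ΔT = 8.5 mm ⇒ ΔT = 8.5 / (17.1×10⁻⁶ × 1740.0) = 285.7 K.
T = 23.6 + 285.7 = 309.3 °C.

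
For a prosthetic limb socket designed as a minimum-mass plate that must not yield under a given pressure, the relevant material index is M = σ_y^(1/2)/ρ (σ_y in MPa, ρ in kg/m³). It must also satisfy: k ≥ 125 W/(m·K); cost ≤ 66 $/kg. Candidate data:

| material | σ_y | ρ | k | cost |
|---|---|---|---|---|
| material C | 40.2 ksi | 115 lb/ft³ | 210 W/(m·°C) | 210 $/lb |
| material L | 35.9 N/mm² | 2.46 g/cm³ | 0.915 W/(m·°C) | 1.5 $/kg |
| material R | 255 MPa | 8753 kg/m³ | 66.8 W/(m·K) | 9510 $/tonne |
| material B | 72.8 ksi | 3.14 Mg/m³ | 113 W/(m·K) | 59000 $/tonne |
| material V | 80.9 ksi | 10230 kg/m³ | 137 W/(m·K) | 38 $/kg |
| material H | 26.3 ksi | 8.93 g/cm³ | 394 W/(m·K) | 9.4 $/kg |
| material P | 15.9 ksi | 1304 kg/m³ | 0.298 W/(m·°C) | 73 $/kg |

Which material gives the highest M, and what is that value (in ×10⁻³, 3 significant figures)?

Screen on constraints: k ≥ 125 W/(m·K); cost ≤ 66 $/kg. Survivors: material V, material H.
Convert each candidate to consistent units, then evaluate M:
  material V: σ_y = 557.8 MPa, ρ = 10230 kg/m³
  material H: σ_y = 181.3 MPa, ρ = 8930 kg/m³
  material V: M = 2.31×10⁻³
  material H: M = 1.51×10⁻³
Material V has the largest M.

material V, M = 2.31×10⁻³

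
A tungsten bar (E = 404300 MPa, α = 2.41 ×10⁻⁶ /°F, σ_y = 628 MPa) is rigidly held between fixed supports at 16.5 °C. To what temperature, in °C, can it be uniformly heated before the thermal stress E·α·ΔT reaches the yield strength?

E = 404300 MPa = 404.3 GPa.
α = 2.41×10⁻⁶/°F × 9/5 = 4.34×10⁻⁶/K.
E·α·ΔT = 628.0 MPa ⇒ ΔT = 628.0 / (404.3×10³ × 4.34×10⁻⁶) = 358.1 K.
T = 16.5 + 358.1 = 374.6 °C.

375 °C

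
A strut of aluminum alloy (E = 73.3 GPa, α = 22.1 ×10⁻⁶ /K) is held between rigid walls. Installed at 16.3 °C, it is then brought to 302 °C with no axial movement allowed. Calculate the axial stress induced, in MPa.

463 MPa

ΔT = 285.7 K. Constrained thermal stress σ = E·α·ΔT = 73.30×10³ MPa × 22.1×10⁻⁶ × 285.7 = 463 MPa (compressive).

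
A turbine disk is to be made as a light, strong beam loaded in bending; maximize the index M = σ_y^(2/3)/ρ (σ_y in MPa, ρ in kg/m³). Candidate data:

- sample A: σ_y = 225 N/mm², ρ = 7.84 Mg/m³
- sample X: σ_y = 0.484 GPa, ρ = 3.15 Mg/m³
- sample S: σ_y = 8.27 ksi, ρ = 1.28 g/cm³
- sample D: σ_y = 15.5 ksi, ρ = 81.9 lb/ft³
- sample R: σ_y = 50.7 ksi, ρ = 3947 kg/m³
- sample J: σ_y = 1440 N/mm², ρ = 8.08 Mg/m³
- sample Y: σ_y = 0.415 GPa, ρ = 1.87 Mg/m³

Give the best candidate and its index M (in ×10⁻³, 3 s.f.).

sample Y, M = 29.8×10⁻³

After converting to SI:
  sample A: σ_y = 225.0 MPa, ρ = 7840 kg/m³
  sample X: σ_y = 484.0 MPa, ρ = 3150 kg/m³
  sample S: σ_y = 57.02 MPa, ρ = 1280 kg/m³
  sample D: σ_y = 106.9 MPa, ρ = 1312 kg/m³
  sample R: σ_y = 349.6 MPa, ρ = 3947 kg/m³
  sample J: σ_y = 1440 MPa, ρ = 8080 kg/m³
  sample Y: σ_y = 415.0 MPa, ρ = 1870 kg/m³
  sample Y: M = 29.8×10⁻³
  sample X: M = 19.6×10⁻³
  sample D: M = 17.2×10⁻³
  sample J: M = 15.8×10⁻³
  sample R: M = 12.6×10⁻³
  sample S: M = 11.6×10⁻³
  sample A: M = 4.72×10⁻³
The maximum is for sample Y.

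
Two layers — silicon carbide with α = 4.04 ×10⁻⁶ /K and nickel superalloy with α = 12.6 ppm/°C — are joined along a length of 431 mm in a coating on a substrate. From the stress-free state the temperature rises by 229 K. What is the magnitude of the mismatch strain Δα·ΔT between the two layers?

Δα = |4.04 − 12.6|×10⁻⁶/K = 8.56×10⁻⁶/K.
Mismatch strain = Δα·ΔT = 8.56×10⁻⁶ × 229.0 = 1.96×10⁻³.

1.96×10⁻³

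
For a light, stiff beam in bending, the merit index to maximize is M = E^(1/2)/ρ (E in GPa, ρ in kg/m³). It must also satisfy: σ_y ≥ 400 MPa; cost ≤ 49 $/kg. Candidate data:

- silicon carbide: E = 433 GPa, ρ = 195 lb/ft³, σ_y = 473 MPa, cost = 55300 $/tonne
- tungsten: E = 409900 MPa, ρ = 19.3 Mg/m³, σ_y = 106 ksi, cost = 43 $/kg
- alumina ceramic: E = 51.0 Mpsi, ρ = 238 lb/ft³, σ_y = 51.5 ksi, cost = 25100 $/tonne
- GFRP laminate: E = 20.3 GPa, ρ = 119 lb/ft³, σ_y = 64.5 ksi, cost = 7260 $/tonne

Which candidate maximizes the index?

GFRP laminate

Screen on constraints: σ_y ≥ 400 MPa; cost ≤ 49 $/kg. Survivors: tungsten, GFRP laminate.
Putting every candidate on a common basis:
  tungsten: E = 409.9 GPa, ρ = 19300 kg/m³
  GFRP laminate: E = 20.30 GPa, ρ = 1906 kg/m³
  GFRP laminate: M = 2.36×10⁻³
  tungsten: M = 1.05×10⁻³
The maximum is for GFRP laminate.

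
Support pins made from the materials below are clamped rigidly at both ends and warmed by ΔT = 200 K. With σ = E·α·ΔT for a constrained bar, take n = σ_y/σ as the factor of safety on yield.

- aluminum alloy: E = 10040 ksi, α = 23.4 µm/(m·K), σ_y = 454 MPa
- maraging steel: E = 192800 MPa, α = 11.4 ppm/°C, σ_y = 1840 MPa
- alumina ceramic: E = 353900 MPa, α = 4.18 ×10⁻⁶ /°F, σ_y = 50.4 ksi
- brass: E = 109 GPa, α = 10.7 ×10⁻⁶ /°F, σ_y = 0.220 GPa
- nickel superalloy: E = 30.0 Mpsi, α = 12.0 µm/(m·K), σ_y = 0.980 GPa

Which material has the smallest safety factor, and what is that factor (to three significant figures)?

In consistent units (E in GPa, α in ×10⁻⁶/K, σ_y in MPa):
  aluminum alloy: E = 69.22, α = 23.4, σ_y = 454.0 → σ = 324 MPa, n = 1.40
  maraging steel: E = 192.8, α = 11.4, σ_y = 1840 → σ = 440 MPa, n = 4.19
  alumina ceramic: E = 353.9, α = 7.52, σ_y = 347.5 → σ = 533 MPa, n = 0.653
  brass: E = 109.0, α = 19.3, σ_y = 220.0 → σ = 420 MPa, n = 0.524
  nickel superalloy: E = 206.8, α = 12.0, σ_y = 980.0 → σ = 496 MPa, n = 1.97
Smallest n: brass with n = 0.524.

brass, n = 0.524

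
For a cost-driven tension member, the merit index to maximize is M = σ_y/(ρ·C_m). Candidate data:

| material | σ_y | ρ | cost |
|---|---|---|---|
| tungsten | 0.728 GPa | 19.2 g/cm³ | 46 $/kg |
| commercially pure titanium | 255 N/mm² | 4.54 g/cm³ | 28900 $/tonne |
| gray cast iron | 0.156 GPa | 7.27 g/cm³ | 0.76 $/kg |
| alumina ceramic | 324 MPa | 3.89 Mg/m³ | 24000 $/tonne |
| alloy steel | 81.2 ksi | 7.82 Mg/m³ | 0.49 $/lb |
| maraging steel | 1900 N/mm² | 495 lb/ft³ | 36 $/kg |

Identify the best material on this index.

Normalizing units and computing the index:
  tungsten: σ_y = 728.0 MPa, ρ = 19200 kg/m³, cost = 46.00 $/kg
  commercially pure titanium: σ_y = 255.0 MPa, ρ = 4540 kg/m³, cost = 28.90 $/kg
  gray cast iron: σ_y = 156.0 MPa, ρ = 7270 kg/m³, cost = 0.7600 $/kg
  alumina ceramic: σ_y = 324.0 MPa, ρ = 3890 kg/m³, cost = 24.00 $/kg
  alloy steel: σ_y = 559.9 MPa, ρ = 7820 kg/m³, cost = 1.080 $/kg
  maraging steel: σ_y = 1900 MPa, ρ = 7929 kg/m³, cost = 36.00 $/kg
  alloy steel: M = 66.3 kN·m per $
  gray cast iron: M = 28.2 kN·m per $
  maraging steel: M = 6.66 kN·m per $
  alumina ceramic: M = 3.47 kN·m per $
  commercially pure titanium: M = 1.94 kN·m per $
  tungsten: M = 0.824 kN·m per $
Alloy steel ranks first.

alloy steel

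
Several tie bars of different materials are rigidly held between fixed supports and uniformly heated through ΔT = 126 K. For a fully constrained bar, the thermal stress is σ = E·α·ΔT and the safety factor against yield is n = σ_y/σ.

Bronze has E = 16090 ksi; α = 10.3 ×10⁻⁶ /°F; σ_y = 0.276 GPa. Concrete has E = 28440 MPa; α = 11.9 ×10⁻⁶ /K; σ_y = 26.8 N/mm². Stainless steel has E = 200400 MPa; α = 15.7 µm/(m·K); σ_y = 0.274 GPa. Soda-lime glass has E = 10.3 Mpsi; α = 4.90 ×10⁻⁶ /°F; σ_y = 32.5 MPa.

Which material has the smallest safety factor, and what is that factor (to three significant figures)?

Converting E to GPa, α to ×10⁻⁶/K, σ_y to MPa, then σ and n for each:
  bronze: E = 110.9, α = 18.5, σ_y = 276.0 → σ = 259 MPa, n = 1.07
  concrete: E = 28.44, α = 11.9, σ_y = 26.80 → σ = 42.6 MPa, n = 0.628
  stainless steel: E = 200.4, α = 15.7, σ_y = 274.0 → σ = 396 MPa, n = 0.691
  soda-lime glass: E = 71.02, α = 8.82, σ_y = 32.50 → σ = 78.9 MPa, n = 0.412
Soda-lime glass has the lowest safety factor, n = 0.412.

soda-lime glass, n = 0.412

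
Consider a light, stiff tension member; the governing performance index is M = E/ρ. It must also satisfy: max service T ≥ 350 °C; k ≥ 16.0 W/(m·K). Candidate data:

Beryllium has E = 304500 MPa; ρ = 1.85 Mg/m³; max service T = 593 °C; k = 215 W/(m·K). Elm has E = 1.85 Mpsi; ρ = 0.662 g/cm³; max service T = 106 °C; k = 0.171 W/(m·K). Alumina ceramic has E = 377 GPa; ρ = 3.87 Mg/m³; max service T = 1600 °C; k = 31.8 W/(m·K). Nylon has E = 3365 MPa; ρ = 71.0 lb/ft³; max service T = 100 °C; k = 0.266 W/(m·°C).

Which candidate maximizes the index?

beryllium

Screen on constraints: max service T ≥ 350 °C; k ≥ 16.0 W/(m·K). Survivors: beryllium, alumina ceramic.
In SI units:
  beryllium: E = 304.5 GPa, ρ = 1850 kg/m³
  alumina ceramic: E = 377.0 GPa, ρ = 3870 kg/m³
  beryllium: M = 165 MN·m/kg
  alumina ceramic: M = 97.4 MN·m/kg
The maximum is for beryllium.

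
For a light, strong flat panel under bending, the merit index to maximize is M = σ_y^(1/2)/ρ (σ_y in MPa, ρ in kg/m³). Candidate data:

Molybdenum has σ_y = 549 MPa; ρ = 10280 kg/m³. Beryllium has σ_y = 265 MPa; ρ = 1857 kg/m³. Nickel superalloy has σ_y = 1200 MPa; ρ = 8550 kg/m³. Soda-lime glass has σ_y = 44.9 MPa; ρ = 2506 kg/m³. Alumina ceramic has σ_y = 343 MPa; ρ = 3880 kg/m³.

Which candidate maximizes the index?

Per-candidate index values:
  beryllium: M = 8.77×10⁻³
  alumina ceramic: M = 4.77×10⁻³
  nickel superalloy: M = 4.05×10⁻³
  soda-lime glass: M = 2.67×10⁻³
  molybdenum: M = 2.28×10⁻³
The maximum is for beryllium.

beryllium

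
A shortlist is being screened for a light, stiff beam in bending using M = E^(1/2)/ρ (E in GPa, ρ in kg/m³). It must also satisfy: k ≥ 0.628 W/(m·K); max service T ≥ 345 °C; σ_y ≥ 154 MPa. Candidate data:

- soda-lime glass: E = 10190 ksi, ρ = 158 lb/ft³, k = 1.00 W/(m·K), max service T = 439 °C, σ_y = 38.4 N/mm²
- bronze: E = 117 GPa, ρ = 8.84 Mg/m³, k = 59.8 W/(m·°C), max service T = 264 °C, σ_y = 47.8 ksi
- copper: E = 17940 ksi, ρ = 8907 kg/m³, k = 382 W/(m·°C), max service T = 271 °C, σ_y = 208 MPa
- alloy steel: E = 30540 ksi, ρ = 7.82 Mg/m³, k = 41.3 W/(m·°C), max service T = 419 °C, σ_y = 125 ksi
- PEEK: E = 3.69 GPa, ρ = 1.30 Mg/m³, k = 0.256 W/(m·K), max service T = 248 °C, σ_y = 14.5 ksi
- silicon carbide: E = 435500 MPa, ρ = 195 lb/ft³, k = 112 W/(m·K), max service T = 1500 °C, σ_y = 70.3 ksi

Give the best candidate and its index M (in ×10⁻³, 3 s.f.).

silicon carbide, M = 6.68×10⁻³

Screen on constraints: k ≥ 0.628 W/(m·K); max service T ≥ 345 °C; σ_y ≥ 154 MPa. Survivors: alloy steel, silicon carbide.
Putting every candidate on a common basis:
  alloy steel: E = 210.6 GPa, ρ = 7820 kg/m³
  silicon carbide: E = 435.5 GPa, ρ = 3124 kg/m³
  silicon carbide: M = 6.68×10⁻³
  alloy steel: M = 1.86×10⁻³
The maximum is for silicon carbide.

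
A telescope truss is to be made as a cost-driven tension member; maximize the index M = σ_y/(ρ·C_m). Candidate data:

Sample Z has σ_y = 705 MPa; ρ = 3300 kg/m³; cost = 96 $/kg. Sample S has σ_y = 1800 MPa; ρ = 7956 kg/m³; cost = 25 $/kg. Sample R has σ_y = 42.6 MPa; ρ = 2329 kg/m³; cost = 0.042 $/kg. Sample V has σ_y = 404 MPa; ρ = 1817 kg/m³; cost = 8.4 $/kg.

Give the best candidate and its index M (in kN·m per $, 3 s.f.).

sample R, M = 436 kN·m per $

Computing M directly (units already consistent):
  sample R: M = 436 kN·m per $
  sample V: M = 26.5 kN·m per $
  sample S: M = 9.05 kN·m per $
  sample Z: M = 2.23 kN·m per $
The maximum is for sample R.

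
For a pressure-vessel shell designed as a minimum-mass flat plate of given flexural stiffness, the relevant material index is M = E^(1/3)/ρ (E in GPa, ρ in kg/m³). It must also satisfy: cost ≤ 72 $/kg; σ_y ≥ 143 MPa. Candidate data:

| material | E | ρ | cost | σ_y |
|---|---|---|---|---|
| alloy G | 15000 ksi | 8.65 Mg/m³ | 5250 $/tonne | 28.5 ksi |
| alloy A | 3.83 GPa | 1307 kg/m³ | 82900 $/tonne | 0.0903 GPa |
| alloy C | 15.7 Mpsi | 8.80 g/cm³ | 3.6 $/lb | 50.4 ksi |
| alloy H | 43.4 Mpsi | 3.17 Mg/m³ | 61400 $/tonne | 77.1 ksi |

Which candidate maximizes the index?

Screen on constraints: cost ≤ 72 $/kg; σ_y ≥ 143 MPa. Survivors: alloy G, alloy C, alloy H.
After converting to SI:
  alloy G: E = 103.4 GPa, ρ = 8650 kg/m³
  alloy C: E = 108.2 GPa, ρ = 8800 kg/m³
  alloy H: E = 299.2 GPa, ρ = 3170 kg/m³
  alloy H: M = 2.11×10⁻³
  alloy G: M = 0.543×10⁻³
  alloy C: M = 0.542×10⁻³
Highest index: alloy H.

alloy H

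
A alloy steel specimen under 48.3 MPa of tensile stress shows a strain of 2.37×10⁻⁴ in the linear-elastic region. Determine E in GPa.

204 GPa

E = σ/ε = 48.3 MPa / 2.37×10⁻⁴ = 203800 MPa = 204 GPa.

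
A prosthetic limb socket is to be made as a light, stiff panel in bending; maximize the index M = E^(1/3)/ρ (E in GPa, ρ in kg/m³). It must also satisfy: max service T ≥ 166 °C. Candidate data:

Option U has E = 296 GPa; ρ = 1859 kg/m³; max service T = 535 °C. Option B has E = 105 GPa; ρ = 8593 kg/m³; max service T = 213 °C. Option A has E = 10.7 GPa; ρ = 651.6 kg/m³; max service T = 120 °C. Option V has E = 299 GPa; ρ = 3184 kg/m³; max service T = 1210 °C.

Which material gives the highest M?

Screen on constraints: max service T ≥ 166 °C. Survivors: option U, option B, option V.
Evaluate M for each candidate:
  option U: M = 3.58×10⁻³
  option V: M = 2.10×10⁻³
  option B: M = 0.549×10⁻³
The maximum is for option U.

option U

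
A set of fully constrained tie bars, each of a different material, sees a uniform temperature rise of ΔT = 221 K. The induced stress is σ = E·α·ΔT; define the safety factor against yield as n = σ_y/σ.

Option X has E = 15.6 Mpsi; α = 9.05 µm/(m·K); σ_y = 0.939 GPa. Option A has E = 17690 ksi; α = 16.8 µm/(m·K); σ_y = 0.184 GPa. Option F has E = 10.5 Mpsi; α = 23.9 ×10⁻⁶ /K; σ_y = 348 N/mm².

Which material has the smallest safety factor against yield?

Converting E to GPa, α to ×10⁻⁶/K, σ_y to MPa, then σ and n for each:
  option X: E = 107.6, α = 9.05, σ_y = 939.0 → σ = 215 MPa, n = 4.36
  option A: E = 122.0, α = 16.8, σ_y = 184.0 → σ = 453 MPa, n = 0.406
  option F: E = 72.39, α = 23.9, σ_y = 348.0 → σ = 382 MPa, n = 0.910
Smallest n: option A with n = 0.406.

option A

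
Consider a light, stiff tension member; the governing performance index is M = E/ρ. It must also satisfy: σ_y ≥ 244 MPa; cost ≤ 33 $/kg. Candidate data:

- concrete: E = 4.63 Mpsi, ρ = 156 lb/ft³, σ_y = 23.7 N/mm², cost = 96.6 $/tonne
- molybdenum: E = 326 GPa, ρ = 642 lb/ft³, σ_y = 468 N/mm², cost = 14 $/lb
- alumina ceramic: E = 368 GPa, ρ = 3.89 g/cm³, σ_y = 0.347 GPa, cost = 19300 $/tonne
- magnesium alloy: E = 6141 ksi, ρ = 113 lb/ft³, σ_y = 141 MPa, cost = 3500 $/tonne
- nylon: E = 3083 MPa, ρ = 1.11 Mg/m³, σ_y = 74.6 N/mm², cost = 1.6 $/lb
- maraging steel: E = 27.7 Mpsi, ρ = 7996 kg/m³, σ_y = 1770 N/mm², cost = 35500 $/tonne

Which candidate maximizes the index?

alumina ceramic

Screen on constraints: σ_y ≥ 244 MPa; cost ≤ 33 $/kg. Survivors: molybdenum, alumina ceramic.
After converting to SI:
  molybdenum: E = 326.0 GPa, ρ = 10280 kg/m³
  alumina ceramic: E = 368.0 GPa, ρ = 3890 kg/m³
  alumina ceramic: M = 94.6 MN·m/kg
  molybdenum: M = 31.7 MN·m/kg
The maximum is for alumina ceramic.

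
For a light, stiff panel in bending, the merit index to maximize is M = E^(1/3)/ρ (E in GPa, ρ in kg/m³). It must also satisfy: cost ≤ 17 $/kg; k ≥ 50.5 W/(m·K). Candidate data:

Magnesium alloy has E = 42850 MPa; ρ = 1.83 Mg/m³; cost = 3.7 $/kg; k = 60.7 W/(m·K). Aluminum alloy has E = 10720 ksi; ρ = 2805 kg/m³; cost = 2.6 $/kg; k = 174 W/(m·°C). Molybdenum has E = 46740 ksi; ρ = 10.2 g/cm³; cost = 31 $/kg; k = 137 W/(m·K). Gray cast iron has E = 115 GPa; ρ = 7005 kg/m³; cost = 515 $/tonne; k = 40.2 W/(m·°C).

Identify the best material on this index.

magnesium alloy

Screen on constraints: cost ≤ 17 $/kg; k ≥ 50.5 W/(m·K). Survivors: magnesium alloy, aluminum alloy.
In SI units:
  magnesium alloy: E = 42.85 GPa, ρ = 1830 kg/m³
  aluminum alloy: E = 73.91 GPa, ρ = 2805 kg/m³
  magnesium alloy: M = 1.91×10⁻³
  aluminum alloy: M = 1.50×10⁻³
Highest index: magnesium alloy.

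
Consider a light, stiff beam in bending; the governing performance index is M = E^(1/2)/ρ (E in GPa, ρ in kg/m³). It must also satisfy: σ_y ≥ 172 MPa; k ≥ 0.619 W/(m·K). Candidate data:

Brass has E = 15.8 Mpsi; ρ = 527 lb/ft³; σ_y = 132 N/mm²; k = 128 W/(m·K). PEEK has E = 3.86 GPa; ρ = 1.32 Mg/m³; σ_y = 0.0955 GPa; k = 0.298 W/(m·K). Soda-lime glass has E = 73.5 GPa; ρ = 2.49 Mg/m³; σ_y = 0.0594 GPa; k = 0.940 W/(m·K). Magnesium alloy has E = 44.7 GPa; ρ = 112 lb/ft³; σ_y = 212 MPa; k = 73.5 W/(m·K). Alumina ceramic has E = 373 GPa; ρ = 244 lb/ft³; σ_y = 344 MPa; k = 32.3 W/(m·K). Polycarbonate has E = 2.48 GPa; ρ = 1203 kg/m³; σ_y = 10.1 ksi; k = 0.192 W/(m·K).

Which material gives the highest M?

alumina ceramic

Screen on constraints: σ_y ≥ 172 MPa; k ≥ 0.619 W/(m·K). Survivors: magnesium alloy, alumina ceramic.
Convert each candidate to consistent units, then evaluate M:
  magnesium alloy: E = 44.70 GPa, ρ = 1794 kg/m³
  alumina ceramic: E = 373.0 GPa, ρ = 3909 kg/m³
  alumina ceramic: M = 4.94×10⁻³
  magnesium alloy: M = 3.73×10⁻³
Alumina ceramic has the largest M.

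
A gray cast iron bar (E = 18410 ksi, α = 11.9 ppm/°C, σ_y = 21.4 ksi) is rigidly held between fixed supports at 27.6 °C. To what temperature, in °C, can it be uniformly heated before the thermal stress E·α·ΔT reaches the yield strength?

125 °C

E = 18410 ksi = 126.9 GPa.
σ_y = 21.4 ksi = 147.5 MPa.
E·α·ΔT = 147.5 MPa ⇒ ΔT = 147.5 / (126.9×10³ × 11.9×10⁻⁶) = 97.68 K.
T = 27.6 + 97.68 = 125.3 °C.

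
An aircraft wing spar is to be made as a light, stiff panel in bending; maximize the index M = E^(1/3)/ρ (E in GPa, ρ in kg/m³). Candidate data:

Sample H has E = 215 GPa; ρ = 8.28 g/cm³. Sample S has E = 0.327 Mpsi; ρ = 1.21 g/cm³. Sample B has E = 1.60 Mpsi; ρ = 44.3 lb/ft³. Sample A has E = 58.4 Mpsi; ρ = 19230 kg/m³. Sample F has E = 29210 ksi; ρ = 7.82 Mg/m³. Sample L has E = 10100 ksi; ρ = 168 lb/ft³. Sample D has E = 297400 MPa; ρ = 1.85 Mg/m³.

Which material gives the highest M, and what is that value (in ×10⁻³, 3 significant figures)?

sample D, M = 3.61×10⁻³

After converting to SI:
  sample H: E = 215.0 GPa, ρ = 8280 kg/m³
  sample S: E = 2.255 GPa, ρ = 1210 kg/m³
  sample B: E = 11.03 GPa, ρ = 709.6 kg/m³
  sample A: E = 402.7 GPa, ρ = 19230 kg/m³
  sample F: E = 201.4 GPa, ρ = 7820 kg/m³
  sample L: E = 69.64 GPa, ρ = 2691 kg/m³
  sample D: E = 297.4 GPa, ρ = 1850 kg/m³
  sample D: M = 3.61×10⁻³
  sample B: M = 3.14×10⁻³
  sample L: M = 1.53×10⁻³
  sample S: M = 1.08×10⁻³
  sample F: M = 0.750×10⁻³
  sample H: M = 0.724×10⁻³
  sample A: M = 0.384×10⁻³
Sample D has the largest M.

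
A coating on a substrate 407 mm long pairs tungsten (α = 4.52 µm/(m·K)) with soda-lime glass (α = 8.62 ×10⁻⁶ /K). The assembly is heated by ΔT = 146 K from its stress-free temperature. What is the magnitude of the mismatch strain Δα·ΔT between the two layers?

Δα = |4.52 − 8.62|×10⁻⁶/K = 4.10×10⁻⁶/K.
Mismatch strain = Δα·ΔT = 4.10×10⁻⁶ × 146.0 = 5.99×10⁻⁴.

5.99×10⁻⁴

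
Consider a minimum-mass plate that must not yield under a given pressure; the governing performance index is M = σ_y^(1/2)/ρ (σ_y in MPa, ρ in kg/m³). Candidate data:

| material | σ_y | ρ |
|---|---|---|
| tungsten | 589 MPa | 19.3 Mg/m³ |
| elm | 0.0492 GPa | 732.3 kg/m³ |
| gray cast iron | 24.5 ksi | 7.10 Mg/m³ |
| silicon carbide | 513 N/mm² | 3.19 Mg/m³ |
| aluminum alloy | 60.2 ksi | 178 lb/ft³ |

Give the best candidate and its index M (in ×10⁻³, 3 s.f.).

elm, M = 9.58×10⁻³

After converting to SI:
  tungsten: σ_y = 589.0 MPa, ρ = 19300 kg/m³
  elm: σ_y = 49.20 MPa, ρ = 732.3 kg/m³
  gray cast iron: σ_y = 168.9 MPa, ρ = 7100 kg/m³
  silicon carbide: σ_y = 513.0 MPa, ρ = 3190 kg/m³
  aluminum alloy: σ_y = 415.1 MPa, ρ = 2851 kg/m³
  elm: M = 9.58×10⁻³
  aluminum alloy: M = 7.15×10⁻³
  silicon carbide: M = 7.10×10⁻³
  gray cast iron: M = 1.83×10⁻³
  tungsten: M = 1.26×10⁻³
Highest index: elm.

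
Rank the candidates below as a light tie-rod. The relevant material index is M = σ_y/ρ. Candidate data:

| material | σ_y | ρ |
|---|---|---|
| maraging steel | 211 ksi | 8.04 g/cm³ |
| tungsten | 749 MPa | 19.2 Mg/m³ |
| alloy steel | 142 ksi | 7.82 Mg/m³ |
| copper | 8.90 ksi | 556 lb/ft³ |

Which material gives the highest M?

In SI units:
  maraging steel: σ_y = 1455 MPa, ρ = 8040 kg/m³
  tungsten: σ_y = 749.0 MPa, ρ = 19200 kg/m³
  alloy steel: σ_y = 979.1 MPa, ρ = 7820 kg/m³
  copper: σ_y = 61.36 MPa, ρ = 8906 kg/m³
  maraging steel: M = 181 kN·m/kg
  alloy steel: M = 125 kN·m/kg
  tungsten: M = 39.0 kN·m/kg
  copper: M = 6.89 kN·m/kg
Maraging steel ranks first.

maraging steel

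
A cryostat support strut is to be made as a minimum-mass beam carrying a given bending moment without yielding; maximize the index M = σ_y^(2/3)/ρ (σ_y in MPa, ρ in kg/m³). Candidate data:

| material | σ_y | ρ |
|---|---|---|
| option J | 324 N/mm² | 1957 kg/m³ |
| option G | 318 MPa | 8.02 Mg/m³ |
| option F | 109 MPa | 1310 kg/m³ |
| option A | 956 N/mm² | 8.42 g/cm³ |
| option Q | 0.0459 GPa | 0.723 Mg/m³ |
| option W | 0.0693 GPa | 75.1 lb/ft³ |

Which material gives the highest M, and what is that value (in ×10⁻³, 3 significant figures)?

option J, M = 24.1×10⁻³

After converting to SI:
  option J: σ_y = 324.0 MPa, ρ = 1957 kg/m³
  option G: σ_y = 318.0 MPa, ρ = 8020 kg/m³
  option F: σ_y = 109.0 MPa, ρ = 1310 kg/m³
  option A: σ_y = 956.0 MPa, ρ = 8420 kg/m³
  option Q: σ_y = 45.90 MPa, ρ = 723.0 kg/m³
  option W: σ_y = 69.30 MPa, ρ = 1203 kg/m³
  option J: M = 24.1×10⁻³
  option Q: M = 17.7×10⁻³
  option F: M = 17.4×10⁻³
  option W: M = 14.0×10⁻³
  option A: M = 11.5×10⁻³
  option G: M = 5.81×10⁻³
Highest index: option J.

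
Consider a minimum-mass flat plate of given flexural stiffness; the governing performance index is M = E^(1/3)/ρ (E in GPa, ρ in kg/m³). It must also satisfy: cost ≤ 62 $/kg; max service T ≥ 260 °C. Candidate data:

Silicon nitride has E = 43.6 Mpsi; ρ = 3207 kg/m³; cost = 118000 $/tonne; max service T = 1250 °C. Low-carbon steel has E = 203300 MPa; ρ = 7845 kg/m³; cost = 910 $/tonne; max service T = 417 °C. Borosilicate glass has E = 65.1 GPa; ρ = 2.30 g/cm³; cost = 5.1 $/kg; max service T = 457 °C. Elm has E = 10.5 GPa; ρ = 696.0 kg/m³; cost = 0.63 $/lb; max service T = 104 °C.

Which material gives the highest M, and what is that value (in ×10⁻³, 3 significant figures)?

borosilicate glass, M = 1.75×10⁻³

Screen on constraints: cost ≤ 62 $/kg; max service T ≥ 260 °C. Survivors: low-carbon steel, borosilicate glass.
In SI units:
  low-carbon steel: E = 203.3 GPa, ρ = 7845 kg/m³
  borosilicate glass: E = 65.10 GPa, ρ = 2300 kg/m³
  borosilicate glass: M = 1.75×10⁻³
  low-carbon steel: M = 0.750×10⁻³
Highest index: borosilicate glass.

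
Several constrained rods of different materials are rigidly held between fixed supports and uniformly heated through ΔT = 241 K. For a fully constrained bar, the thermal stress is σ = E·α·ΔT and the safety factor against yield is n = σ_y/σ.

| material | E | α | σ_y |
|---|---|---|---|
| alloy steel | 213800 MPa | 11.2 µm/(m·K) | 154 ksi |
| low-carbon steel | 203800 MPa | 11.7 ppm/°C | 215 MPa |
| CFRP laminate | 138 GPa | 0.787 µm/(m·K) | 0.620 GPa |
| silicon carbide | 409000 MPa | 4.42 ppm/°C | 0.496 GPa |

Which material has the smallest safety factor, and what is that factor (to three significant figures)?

low-carbon steel, n = 0.374

With everything in SI (GPa, ×10⁻⁶/K, MPa):
  alloy steel: E = 213.8, α = 11.2, σ_y = 1062 → σ = 577 MPa, n = 1.84
  low-carbon steel: E = 203.8, α = 11.7, σ_y = 215.0 → σ = 575 MPa, n = 0.374
  CFRP laminate: E = 138.0, α = 0.787, σ_y = 620.0 → σ = 26.2 MPa, n = 23.7
  silicon carbide: E = 409.0, α = 4.42, σ_y = 496.0 → σ = 436 MPa, n = 1.14
Smallest n: low-carbon steel with n = 0.374.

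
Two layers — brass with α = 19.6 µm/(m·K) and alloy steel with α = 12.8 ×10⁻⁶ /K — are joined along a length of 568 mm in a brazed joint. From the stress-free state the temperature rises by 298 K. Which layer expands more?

brass

α(brass) = 19.6×10⁻⁶/K vs α(alloy steel) = 12.8×10⁻⁶/K.
Higher α expands more for the same ΔT: brass.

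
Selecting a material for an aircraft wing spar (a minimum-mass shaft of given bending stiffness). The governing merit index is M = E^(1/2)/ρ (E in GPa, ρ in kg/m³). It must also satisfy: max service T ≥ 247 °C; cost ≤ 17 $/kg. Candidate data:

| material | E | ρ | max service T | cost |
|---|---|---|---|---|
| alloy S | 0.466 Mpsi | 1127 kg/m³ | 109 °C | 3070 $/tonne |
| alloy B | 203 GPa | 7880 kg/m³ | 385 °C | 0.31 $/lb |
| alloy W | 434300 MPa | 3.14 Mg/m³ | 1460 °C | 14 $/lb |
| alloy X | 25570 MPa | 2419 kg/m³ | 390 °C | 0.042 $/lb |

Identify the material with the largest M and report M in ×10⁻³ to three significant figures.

alloy X, M = 2.09×10⁻³

Screen on constraints: max service T ≥ 247 °C; cost ≤ 17 $/kg. Survivors: alloy B, alloy X.
Putting every candidate on a common basis:
  alloy B: E = 203.0 GPa, ρ = 7880 kg/m³
  alloy X: E = 25.57 GPa, ρ = 2419 kg/m³
  alloy X: M = 2.09×10⁻³
  alloy B: M = 1.81×10⁻³
The maximum is for alloy X.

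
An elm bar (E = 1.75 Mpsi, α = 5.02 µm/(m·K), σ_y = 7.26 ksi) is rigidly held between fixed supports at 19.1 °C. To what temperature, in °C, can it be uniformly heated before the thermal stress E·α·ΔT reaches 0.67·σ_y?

E = 1.75 Mpsi = 12.07 GPa.
σ_y = 7.26 ksi = 50.06 MPa.
E·α·ΔT = 33.54 MPa ⇒ ΔT = 33.54 / (12.07×10³ × 5.02×10⁻⁶) = 553.7 K.
T = 19.1 + 553.7 = 572.8 °C.

573 °C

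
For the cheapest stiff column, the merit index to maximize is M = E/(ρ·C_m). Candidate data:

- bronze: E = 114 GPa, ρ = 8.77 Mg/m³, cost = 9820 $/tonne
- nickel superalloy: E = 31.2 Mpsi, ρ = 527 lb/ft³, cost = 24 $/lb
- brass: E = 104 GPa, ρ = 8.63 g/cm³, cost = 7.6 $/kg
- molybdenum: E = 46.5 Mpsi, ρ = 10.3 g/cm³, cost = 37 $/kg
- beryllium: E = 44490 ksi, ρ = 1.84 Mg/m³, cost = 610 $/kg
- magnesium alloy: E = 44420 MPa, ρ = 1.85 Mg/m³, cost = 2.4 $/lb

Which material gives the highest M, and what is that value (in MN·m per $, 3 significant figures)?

magnesium alloy, M = 4.54 MN·m per $

Normalizing units and computing the index:
  bronze: E = 114.0 GPa, ρ = 8770 kg/m³, cost = 9.820 $/kg
  nickel superalloy: E = 215.1 GPa, ρ = 8442 kg/m³, cost = 52.91 $/kg
  brass: E = 104.0 GPa, ρ = 8630 kg/m³, cost = 7.600 $/kg
  molybdenum: E = 320.6 GPa, ρ = 10300 kg/m³, cost = 37.00 $/kg
  beryllium: E = 306.7 GPa, ρ = 1840 kg/m³, cost = 610.0 $/kg
  magnesium alloy: E = 44.42 GPa, ρ = 1850 kg/m³, cost = 5.291 $/kg
  magnesium alloy: M = 4.54 MN·m per $
  brass: M = 1.59 MN·m per $
  bronze: M = 1.32 MN·m per $
  molybdenum: M = 0.841 MN·m per $
  nickel superalloy: M = 0.482 MN·m per $
  beryllium: M = 0.273 MN·m per $
Magnesium alloy has the largest M.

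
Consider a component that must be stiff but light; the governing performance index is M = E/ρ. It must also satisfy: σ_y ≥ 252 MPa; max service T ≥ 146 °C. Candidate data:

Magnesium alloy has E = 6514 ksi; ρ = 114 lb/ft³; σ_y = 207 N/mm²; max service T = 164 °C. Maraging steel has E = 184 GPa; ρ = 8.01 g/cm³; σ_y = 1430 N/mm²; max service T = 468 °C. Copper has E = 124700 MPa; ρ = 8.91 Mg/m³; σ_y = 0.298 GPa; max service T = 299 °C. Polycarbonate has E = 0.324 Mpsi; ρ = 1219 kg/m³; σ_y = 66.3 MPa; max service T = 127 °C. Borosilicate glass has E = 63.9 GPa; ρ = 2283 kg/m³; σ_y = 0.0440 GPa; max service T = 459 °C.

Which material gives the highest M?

Screen on constraints: σ_y ≥ 252 MPa; max service T ≥ 146 °C. Survivors: maraging steel, copper.
Convert each candidate to consistent units, then evaluate M:
  maraging steel: E = 184.0 GPa, ρ = 8010 kg/m³
  copper: E = 124.7 GPa, ρ = 8910 kg/m³
  maraging steel: M = 23.0 MN·m/kg
  copper: M = 14.0 MN·m/kg
Highest index: maraging steel.

maraging steel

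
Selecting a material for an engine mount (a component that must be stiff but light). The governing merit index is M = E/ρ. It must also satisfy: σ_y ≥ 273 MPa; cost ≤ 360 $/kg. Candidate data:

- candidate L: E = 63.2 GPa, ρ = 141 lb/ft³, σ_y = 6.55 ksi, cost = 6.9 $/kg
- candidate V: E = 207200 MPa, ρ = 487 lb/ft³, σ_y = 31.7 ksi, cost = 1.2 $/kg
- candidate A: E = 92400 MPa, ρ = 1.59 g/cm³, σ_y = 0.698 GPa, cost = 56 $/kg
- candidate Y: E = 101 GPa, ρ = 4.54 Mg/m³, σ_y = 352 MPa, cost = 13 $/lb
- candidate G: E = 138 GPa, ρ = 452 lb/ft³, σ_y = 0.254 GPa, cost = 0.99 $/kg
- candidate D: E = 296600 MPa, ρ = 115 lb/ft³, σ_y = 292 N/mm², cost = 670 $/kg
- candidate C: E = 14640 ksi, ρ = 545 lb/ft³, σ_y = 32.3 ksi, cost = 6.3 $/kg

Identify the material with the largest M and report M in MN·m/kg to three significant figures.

candidate A, M = 58.1 MN·m/kg

Screen on constraints: σ_y ≥ 273 MPa; cost ≤ 360 $/kg. Survivors: candidate A, candidate Y.
After converting to SI:
  candidate A: E = 92.40 GPa, ρ = 1590 kg/m³
  candidate Y: E = 101.0 GPa, ρ = 4540 kg/m³
  candidate A: M = 58.1 MN·m/kg
  candidate Y: M = 22.2 MN·m/kg
The maximum is for candidate A.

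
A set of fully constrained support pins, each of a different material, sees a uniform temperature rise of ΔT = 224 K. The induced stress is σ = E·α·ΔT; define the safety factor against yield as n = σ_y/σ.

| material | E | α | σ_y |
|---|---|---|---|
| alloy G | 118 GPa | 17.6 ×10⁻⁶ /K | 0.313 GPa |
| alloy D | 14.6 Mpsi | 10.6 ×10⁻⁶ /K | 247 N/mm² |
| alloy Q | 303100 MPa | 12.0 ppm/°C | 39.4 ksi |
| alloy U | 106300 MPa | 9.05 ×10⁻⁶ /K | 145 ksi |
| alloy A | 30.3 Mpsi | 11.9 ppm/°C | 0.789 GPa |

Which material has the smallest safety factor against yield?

alloy Q

With everything in SI (GPa, ×10⁻⁶/K, MPa):
  alloy G: E = 118.0, α = 17.6, σ_y = 313.0 → σ = 465 MPa, n = 0.673
  alloy D: E = 100.7, α = 10.6, σ_y = 247.0 → σ = 239 MPa, n = 1.03
  alloy Q: E = 303.1, α = 12.0, σ_y = 271.7 → σ = 815 MPa, n = 0.333
  alloy U: E = 106.3, α = 9.05, σ_y = 999.7 → σ = 215 MPa, n = 4.64
  alloy A: E = 208.9, α = 11.9, σ_y = 789.0 → σ = 557 MPa, n = 1.42
Alloy Q has the lowest safety factor, n = 0.333.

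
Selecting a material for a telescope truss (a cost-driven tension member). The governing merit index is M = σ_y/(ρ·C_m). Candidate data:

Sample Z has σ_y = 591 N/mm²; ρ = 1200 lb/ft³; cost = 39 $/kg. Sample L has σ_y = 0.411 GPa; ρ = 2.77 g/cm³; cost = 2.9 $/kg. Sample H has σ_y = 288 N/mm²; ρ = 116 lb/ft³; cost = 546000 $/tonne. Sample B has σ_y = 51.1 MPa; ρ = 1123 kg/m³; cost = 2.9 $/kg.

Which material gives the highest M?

sample L

Putting every candidate on a common basis:
  sample Z: σ_y = 591.0 MPa, ρ = 19220 kg/m³, cost = 39.00 $/kg
  sample L: σ_y = 411.0 MPa, ρ = 2770 kg/m³, cost = 2.900 $/kg
  sample H: σ_y = 288.0 MPa, ρ = 1858 kg/m³, cost = 546.0 $/kg
  sample B: σ_y = 51.10 MPa, ρ = 1123 kg/m³, cost = 2.900 $/kg
  sample L: M = 51.2 kN·m per $
  sample B: M = 15.7 kN·m per $
  sample Z: M = 0.788 kN·m per $
  sample H: M = 0.284 kN·m per $
The maximum is for sample L.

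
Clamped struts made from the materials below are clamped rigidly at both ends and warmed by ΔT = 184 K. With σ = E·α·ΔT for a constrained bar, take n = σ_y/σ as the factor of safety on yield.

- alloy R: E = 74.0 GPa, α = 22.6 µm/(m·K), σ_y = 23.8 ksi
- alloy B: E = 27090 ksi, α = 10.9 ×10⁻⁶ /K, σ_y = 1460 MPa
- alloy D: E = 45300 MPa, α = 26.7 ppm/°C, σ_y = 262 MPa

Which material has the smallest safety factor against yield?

Per material, after unit conversion:
  alloy R: E = 74.00, α = 22.6, σ_y = 164.1 → σ = 308 MPa, n = 0.533
  alloy B: E = 186.8, α = 10.9, σ_y = 1460 → σ = 375 MPa, n = 3.90
  alloy D: E = 45.30, α = 26.7, σ_y = 262.0 → σ = 223 MPa, n = 1.18
Alloy R has the lowest safety factor, n = 0.533.

alloy R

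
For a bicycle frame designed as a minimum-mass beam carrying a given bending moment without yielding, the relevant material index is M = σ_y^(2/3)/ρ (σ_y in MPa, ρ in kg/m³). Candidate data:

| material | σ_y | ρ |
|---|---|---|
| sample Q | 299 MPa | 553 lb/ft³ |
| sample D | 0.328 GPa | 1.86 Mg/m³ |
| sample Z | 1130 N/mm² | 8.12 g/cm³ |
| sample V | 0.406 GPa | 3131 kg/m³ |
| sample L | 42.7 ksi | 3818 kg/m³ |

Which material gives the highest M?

sample D

Putting every candidate on a common basis:
  sample Q: σ_y = 299.0 MPa, ρ = 8858 kg/m³
  sample D: σ_y = 328.0 MPa, ρ = 1860 kg/m³
  sample Z: σ_y = 1130 MPa, ρ = 8120 kg/m³
  sample V: σ_y = 406.0 MPa, ρ = 3131 kg/m³
  sample L: σ_y = 294.4 MPa, ρ = 3818 kg/m³
  sample D: M = 25.6×10⁻³
  sample V: M = 17.5×10⁻³
  sample Z: M = 13.4×10⁻³
  sample L: M = 11.6×10⁻³
  sample Q: M = 5.05×10⁻³
The maximum is for sample D.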